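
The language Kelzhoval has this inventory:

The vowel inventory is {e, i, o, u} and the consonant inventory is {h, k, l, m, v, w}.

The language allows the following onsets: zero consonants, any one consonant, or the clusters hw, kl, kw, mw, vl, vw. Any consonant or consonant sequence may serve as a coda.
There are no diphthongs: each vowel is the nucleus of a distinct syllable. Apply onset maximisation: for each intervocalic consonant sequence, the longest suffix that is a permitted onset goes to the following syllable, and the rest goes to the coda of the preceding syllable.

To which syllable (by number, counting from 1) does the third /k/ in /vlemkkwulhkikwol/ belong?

3

Nuclei (vowels): e, u, i, o → 4 syllables.
σ1/σ2 boundary: /mkkw/ splits as /mk/ + /kw/ (/kw/ is the longest suffix that is a licit onset).
σ2/σ3 boundary: /lhk/ — longest licit onset from the right is /k/, leaving /lh/ as coda.
σ3/σ4 boundary: /kw/ is a licit onset in full, so it all attaches to the next syllable.
So the parse is vlemk.kwulh.ki.kwol.
The third /k/ is in the onset of syllable 3 (/ki/).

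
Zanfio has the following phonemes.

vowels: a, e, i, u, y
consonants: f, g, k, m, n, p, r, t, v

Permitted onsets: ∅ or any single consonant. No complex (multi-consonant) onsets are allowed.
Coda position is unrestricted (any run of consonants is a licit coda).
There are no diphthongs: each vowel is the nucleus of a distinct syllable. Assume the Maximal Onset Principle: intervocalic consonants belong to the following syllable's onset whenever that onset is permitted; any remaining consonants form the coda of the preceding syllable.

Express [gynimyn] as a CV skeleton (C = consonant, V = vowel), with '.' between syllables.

The vowels are y, i, y — 3 nuclei, so 3 syllables.
/y…i/ gap (V1→V2): just /n/ — single C goes to the following onset.
/i…y/ gap (V2→V3): /m/ → onset of the next syllable (single consonants are always licit onsets).
Putting it together: gy.ni.myn.
Mapping each syllable to C/V: /gy/ → CV, /ni/ → CV, /myn/ → CVC.

CV.CV.CVC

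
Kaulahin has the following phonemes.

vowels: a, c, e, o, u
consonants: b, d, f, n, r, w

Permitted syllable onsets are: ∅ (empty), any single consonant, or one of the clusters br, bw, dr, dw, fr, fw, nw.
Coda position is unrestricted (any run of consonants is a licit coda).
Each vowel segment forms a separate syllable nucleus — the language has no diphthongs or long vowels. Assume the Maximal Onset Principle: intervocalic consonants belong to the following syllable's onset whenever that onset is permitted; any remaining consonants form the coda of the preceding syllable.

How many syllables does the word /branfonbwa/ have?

Nuclei (vowels): a, o, a → 3 syllables.

3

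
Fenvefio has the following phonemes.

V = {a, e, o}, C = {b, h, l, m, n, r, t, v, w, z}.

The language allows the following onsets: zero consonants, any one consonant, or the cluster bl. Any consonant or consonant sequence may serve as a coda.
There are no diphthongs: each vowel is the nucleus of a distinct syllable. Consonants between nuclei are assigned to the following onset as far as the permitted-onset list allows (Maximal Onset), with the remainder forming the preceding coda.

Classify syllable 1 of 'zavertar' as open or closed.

open

Vowels present: a, e, a; each is a nucleus, giving 3 syllables.
σ1/σ2 boundary: /v/ → onset of the next syllable (single consonants are always licit onsets).
σ2/σ3 boundary: /rt/ splits as /r/ + /t/ (/t/ is the longest suffix that is a licit onset).
Syllabification: za.ver.tar.
Syllable 1 is /za/; it ends in its nucleus with no coda, so it is open.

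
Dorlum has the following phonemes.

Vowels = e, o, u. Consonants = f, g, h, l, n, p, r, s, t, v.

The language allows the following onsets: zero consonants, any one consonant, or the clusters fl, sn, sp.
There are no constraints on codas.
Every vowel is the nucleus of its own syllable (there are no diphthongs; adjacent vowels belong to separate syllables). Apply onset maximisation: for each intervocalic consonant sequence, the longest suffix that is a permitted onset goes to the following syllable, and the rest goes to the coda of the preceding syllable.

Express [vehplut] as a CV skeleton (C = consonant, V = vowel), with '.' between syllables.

Nuclei (vowels): e, u → 2 syllables.
/e…u/ gap (V1→V2): /hpl/ — longest licit onset from the right is /l/, leaving /hp/ as coda.
Result: vehp.lut.
Mapping each syllable to C/V: /vehp/ → CVCC, /lut/ → CVC.

CVCC.CVC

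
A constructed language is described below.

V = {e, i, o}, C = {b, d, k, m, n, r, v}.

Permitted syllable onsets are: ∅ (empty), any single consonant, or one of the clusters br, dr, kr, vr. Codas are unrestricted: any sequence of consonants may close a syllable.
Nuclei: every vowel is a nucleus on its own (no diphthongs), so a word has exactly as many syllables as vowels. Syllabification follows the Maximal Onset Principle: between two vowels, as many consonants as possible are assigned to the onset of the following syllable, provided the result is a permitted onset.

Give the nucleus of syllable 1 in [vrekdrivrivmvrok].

Vowels present: e, i, i, o; each is a nucleus, giving 4 syllables.
The first nucleus (vowel 1 from the left) is /e/.

e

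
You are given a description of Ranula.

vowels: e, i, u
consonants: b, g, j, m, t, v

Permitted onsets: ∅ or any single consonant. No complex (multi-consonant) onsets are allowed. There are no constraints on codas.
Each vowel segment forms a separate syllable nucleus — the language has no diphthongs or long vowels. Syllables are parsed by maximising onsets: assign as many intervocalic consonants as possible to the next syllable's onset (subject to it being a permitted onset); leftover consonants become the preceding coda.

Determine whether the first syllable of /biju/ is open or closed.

Nuclei (vowels): i, u → 2 syllables.
/i…u/ gap (V1→V2): /j/ is a single consonant, so it becomes the next onset.
Putting it together: bi.ju.
Syllable 1 is /bi/; it ends in its nucleus with no coda, so it is open.

open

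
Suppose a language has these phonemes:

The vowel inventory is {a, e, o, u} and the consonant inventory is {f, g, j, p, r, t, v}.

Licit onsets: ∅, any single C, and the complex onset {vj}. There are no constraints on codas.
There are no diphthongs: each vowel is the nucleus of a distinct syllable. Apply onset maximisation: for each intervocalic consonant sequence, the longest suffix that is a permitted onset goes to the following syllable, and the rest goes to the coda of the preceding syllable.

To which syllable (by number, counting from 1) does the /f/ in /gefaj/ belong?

2

Nuclei (vowels): e, a → 2 syllables.
σ1/σ2 boundary: /f/ → onset of the next syllable (single consonants are always licit onsets).
Result: ge.faj.
The /f/ is in the onset of syllable 2 (/faj/).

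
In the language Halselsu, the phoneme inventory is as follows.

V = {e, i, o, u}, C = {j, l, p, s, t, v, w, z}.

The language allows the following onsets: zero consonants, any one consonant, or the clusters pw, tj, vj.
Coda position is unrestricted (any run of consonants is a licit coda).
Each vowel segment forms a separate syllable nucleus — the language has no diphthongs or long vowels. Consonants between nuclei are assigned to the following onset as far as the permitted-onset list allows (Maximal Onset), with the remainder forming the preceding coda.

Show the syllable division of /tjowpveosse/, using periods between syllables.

tjowp.ve.os.se

Vowels present: o, e, o, e; each is a nucleus, giving 4 syllables.
Between /o/ (V1) and /e/ (V2): /wpv/; trying suffixes from longest down, /v/ is the first permitted one, so coda /wp/ | onset /v/.
Between /e/ (V2) and /o/ (V3): no consonants, so the boundary falls immediately after /e/.
Between /o/ (V3) and /e/ (V4): /ss/ — longest licit onset from the right is /s/, leaving /s/ as coda.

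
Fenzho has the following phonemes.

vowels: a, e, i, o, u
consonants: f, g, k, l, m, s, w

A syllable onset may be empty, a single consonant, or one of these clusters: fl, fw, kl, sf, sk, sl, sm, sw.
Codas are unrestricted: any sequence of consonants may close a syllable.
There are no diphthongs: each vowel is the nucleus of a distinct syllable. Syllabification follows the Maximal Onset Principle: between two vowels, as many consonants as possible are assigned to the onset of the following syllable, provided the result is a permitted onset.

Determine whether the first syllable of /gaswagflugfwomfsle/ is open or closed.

open

Nuclei (vowels): a, a, u, o, e → 5 syllables.
/a…a/ gap (V1→V2): /sw/ — entire cluster is a permitted onset → onset /sw/, coda ∅.
/a…u/ gap (V2→V3): /gfl/ splits as /g/ + /fl/ (/fl/ is the longest suffix that is a licit onset).
/u…o/ gap (V3→V4): /gfw/; trying suffixes from longest down, /fw/ is the first permitted one, so coda /g/ | onset /fw/.
/o…e/ gap (V4→V5): /mfsl/; trying suffixes from longest down, /sl/ is the first permitted one, so coda /mf/ | onset /sl/.
Syllabification: ga.swag.flug.fwomf.sle.
Syllable 1 is /ga/; it ends in its nucleus with no coda, so it is open.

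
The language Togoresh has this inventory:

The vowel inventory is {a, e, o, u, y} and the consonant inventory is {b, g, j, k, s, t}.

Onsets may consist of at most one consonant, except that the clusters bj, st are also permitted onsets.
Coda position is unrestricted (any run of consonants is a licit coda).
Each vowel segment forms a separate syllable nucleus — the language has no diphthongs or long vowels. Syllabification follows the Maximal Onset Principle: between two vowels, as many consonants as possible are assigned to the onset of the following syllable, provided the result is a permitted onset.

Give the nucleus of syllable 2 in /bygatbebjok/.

Vowels present: y, a, e, o; each is a nucleus, giving 4 syllables.
The second nucleus (vowel 2 from the left) is /a/.

a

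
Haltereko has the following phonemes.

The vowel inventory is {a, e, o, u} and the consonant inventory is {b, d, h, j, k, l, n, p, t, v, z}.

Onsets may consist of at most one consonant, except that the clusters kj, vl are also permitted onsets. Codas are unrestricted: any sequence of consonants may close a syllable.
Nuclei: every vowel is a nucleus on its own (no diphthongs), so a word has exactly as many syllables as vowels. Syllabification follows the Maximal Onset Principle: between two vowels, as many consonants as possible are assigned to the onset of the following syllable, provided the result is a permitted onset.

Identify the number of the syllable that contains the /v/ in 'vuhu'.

1

Nuclei (vowels): u, u → 2 syllables.
σ1/σ2 boundary: just /h/ — single C goes to the following onset.
Putting it together: vu.hu.
The /v/ is in the onset of syllable 1 (/vu/).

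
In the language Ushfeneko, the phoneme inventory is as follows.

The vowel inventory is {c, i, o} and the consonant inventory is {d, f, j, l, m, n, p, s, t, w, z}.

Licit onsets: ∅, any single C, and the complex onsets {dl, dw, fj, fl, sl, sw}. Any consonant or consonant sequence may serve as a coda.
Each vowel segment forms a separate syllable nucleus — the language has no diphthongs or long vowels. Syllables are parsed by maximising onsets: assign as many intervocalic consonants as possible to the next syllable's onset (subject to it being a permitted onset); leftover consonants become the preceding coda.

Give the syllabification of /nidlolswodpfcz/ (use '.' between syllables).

Nuclei (vowels): i, o, o, c → 4 syllables.
V1 /i/ – V2 /o/: cluster /dl/ — /dl/ is itself a permitted onset, so the whole cluster goes right; preceding coda = ∅.
V2 /o/ – V3 /o/: cluster /lsw/ — the longest permitted-onset suffix is /sw/; onset = /sw/, preceding coda = /l/.
V3 /o/ – V4 /c/: /dpf/ splits as /dp/ + /f/ (/f/ is the longest suffix that is a licit onset).

ni.dlol.swodp.fcz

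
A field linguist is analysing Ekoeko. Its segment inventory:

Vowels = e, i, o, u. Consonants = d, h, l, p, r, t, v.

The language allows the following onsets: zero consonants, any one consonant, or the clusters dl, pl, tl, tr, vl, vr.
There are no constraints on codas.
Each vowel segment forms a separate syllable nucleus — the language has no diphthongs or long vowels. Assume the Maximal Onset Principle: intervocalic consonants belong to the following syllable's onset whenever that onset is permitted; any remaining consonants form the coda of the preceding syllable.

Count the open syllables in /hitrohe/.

The vowels are i, o, e — 3 nuclei, so 3 syllables.
V1 /i/ – V2 /o/: /tr/ — entire cluster is a permitted onset → onset /tr/, coda ∅.
V2 /o/ – V3 /e/: /h/ is a single consonant, so it becomes the next onset.
So the parse is hi.tro.he.
Classifying each syllable: /hi/ (open), /tro/ (open), /he/ (open).
Open syllables: 3.

3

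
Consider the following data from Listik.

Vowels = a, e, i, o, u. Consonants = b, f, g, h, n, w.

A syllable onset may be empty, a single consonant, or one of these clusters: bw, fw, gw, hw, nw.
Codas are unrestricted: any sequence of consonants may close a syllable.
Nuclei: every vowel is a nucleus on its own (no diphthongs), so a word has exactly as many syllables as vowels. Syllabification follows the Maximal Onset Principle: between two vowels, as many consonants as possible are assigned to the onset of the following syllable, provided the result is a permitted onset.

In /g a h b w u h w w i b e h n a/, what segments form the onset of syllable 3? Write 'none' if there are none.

w

Nuclei (vowels): a, u, i, e, a → 5 syllables.
V1 /a/ – V2 /u/: /hbw/ splits as /h/ + /bw/ (/bw/ is the longest suffix that is a licit onset).
V2 /u/ – V3 /i/: cluster /hww/ — the longest permitted-onset suffix is /w/; onset = /w/, preceding coda = /hw/.
V3 /i/ – V4 /e/: just /b/ — single C goes to the following onset.
V4 /e/ – V5 /a/: /hn/; trying suffixes from longest down, /n/ is the first permitted one, so coda /h/ | onset /n/.
Putting it together: gah.bwuhw.wi.beh.na.
Syllable 3 is /wi/: onset /w/, nucleus /i/, coda ∅.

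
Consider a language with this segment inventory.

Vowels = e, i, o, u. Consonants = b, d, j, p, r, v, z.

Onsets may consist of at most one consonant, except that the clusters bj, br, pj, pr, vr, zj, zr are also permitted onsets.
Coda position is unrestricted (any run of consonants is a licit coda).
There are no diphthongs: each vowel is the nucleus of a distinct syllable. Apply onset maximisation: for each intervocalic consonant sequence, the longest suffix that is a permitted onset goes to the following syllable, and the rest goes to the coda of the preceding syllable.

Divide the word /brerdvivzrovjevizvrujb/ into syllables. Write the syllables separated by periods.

brerd.viv.zrov.je.viz.vrujb

The vowels are e, i, o, e, i, u — 6 nuclei, so 6 syllables.
V1 /e/ – V2 /i/: /rdv/ splits as /rd/ + /v/ (/v/ is the longest suffix that is a licit onset).
V2 /i/ – V3 /o/: /vzr/; trying suffixes from longest down, /zr/ is the first permitted one, so coda /v/ | onset /zr/.
V3 /o/ – V4 /e/: /vj/; trying suffixes from longest down, /j/ is the first permitted one, so coda /v/ | onset /j/.
V4 /e/ – V5 /i/: just /v/ — single C goes to the following onset.
V5 /i/ – V6 /u/: cluster /zvr/ — the longest permitted-onset suffix is /vr/; onset = /vr/, preceding coda = /z/.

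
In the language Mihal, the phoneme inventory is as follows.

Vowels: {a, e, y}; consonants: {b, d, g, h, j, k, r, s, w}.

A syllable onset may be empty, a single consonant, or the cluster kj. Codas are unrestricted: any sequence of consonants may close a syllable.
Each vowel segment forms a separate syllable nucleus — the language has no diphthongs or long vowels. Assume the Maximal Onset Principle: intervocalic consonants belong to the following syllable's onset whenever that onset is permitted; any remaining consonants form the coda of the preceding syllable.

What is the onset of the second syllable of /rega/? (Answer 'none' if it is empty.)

g

Vowels present: e, a; each is a nucleus, giving 2 syllables.
Between /e/ (V1) and /a/ (V2): just /g/ — single C goes to the following onset.
Syllabification: re.ga.
Syllable 2 is /ga/: onset /g/, nucleus /a/, coda ∅.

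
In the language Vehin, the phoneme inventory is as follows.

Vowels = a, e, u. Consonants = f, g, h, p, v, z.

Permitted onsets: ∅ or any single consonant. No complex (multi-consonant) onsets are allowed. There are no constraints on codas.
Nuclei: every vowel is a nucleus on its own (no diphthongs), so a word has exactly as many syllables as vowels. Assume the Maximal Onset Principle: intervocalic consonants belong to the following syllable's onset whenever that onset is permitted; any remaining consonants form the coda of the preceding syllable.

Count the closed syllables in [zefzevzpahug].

The vowels are e, e, a, u — 4 nuclei, so 4 syllables.
V1 /e/ – V2 /e/: /fz/ splits as /f/ + /z/ (/z/ is the longest suffix that is a licit onset).
V2 /e/ – V3 /a/: cluster /vzp/ — the longest permitted-onset suffix is /p/; onset = /p/, preceding coda = /vz/.
V3 /a/ – V4 /u/: /h/ → onset of the next syllable (single consonants are always licit onsets).
Result: zef.zevz.pa.hug.
Classifying each syllable: /zef/ (closed), /zevz/ (closed), /pa/ (open), /hug/ (closed).
Closed syllables: 3.

3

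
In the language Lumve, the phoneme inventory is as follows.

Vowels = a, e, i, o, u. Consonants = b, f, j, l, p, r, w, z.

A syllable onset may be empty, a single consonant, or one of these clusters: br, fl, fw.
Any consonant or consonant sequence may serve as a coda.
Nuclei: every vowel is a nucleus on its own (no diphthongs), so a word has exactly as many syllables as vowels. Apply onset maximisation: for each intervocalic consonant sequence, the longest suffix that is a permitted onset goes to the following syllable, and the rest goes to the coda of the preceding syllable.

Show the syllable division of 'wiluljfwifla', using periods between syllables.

wi.lulj.fwi.fla

The vowels are i, u, i, a — 4 nuclei, so 4 syllables.
/i…u/ gap (V1→V2): /l/ is a single consonant, so it becomes the next onset.
/u…i/ gap (V2→V3): /ljfw/; trying suffixes from longest down, /fw/ is the first permitted one, so coda /lj/ | onset /fw/.
/i…a/ gap (V3→V4): /fl/ is a licit onset in full, so it all attaches to the next syllable.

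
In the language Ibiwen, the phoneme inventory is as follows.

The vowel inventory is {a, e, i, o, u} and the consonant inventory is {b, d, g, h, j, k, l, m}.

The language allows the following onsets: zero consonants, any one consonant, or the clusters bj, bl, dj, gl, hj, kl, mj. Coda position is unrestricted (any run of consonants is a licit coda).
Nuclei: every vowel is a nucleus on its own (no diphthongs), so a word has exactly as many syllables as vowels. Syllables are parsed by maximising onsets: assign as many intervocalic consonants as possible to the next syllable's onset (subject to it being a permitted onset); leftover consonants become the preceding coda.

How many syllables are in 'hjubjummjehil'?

The vowels are u, u, e, i — 4 nuclei, so 4 syllables.

4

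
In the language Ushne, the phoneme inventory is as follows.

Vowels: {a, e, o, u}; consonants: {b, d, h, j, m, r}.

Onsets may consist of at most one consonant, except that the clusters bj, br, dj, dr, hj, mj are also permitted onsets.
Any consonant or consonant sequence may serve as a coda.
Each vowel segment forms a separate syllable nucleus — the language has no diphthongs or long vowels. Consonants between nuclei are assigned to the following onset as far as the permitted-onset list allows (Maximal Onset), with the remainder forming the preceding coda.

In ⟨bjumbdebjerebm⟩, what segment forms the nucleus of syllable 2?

Nuclei (vowels): u, e, e, e → 4 syllables.
The second nucleus (vowel 2 from the left) is /e/.

e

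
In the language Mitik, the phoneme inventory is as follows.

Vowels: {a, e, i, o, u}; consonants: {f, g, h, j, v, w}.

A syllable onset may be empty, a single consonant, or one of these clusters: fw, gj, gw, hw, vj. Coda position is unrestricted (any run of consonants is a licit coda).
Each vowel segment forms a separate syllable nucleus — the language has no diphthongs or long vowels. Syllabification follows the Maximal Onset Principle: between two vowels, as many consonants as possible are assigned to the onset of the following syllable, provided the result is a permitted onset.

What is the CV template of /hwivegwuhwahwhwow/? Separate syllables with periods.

Nuclei (vowels): i, e, u, a, o → 5 syllables.
V1 /i/ – V2 /e/: /v/ is a single consonant, so it becomes the next onset.
V2 /e/ – V3 /u/: /gw/ is a licit onset in full, so it all attaches to the next syllable.
V3 /u/ – V4 /a/: cluster /hw/ — /hw/ is itself a permitted onset, so the whole cluster goes right; preceding coda = ∅.
V4 /a/ – V5 /o/: /hwhw/; trying suffixes from longest down, /hw/ is the first permitted one, so coda /hw/ | onset /hw/.
Syllabification: hwi.ve.gwu.hwahw.hwow.
Mapping each syllable to C/V: /hwi/ → CCV, /ve/ → CV, /gwu/ → CCV, /hwahw/ → CCVCC, /hwow/ → CCVC.

CCV.CV.CCV.CCVCC.CCVC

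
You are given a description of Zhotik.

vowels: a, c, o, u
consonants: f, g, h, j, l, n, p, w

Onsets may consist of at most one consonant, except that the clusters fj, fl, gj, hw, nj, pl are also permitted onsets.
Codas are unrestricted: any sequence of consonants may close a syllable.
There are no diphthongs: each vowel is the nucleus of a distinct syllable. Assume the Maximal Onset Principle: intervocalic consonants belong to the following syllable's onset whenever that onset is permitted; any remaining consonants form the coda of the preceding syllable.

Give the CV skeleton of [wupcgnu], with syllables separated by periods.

CV.CVC.CV

Vowels present: u, c, u; each is a nucleus, giving 3 syllables.
V1 /u/ – V2 /c/: /p/ is a single consonant, so it becomes the next onset.
V2 /c/ – V3 /u/: /gn/; trying suffixes from longest down, /n/ is the first permitted one, so coda /g/ | onset /n/.
So the parse is wu.pcg.nu.
Mapping each syllable to C/V: /wu/ → CV, /pcg/ → CVC, /nu/ → CV.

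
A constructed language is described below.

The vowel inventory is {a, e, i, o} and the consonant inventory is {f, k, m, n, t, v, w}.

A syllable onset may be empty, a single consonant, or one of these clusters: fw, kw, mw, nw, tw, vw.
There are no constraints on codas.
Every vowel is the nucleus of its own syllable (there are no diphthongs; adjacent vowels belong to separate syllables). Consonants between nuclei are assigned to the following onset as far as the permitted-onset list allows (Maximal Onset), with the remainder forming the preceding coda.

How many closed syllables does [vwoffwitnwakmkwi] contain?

The vowels are o, i, a, i — 4 nuclei, so 4 syllables.
Between /o/ (V1) and /i/ (V2): cluster /ffw/ — the longest permitted-onset suffix is /fw/; onset = /fw/, preceding coda = /f/.
Between /i/ (V2) and /a/ (V3): cluster /tnw/ — the longest permitted-onset suffix is /nw/; onset = /nw/, preceding coda = /t/.
Between /a/ (V3) and /i/ (V4): /kmkw/ splits as /km/ + /kw/ (/kw/ is the longest suffix that is a licit onset).
Result: vwof.fwit.nwakm.kwi.
Classifying each syllable: /vwof/ (closed), /fwit/ (closed), /nwakm/ (closed), /kwi/ (open).
Closed syllables: 3.

3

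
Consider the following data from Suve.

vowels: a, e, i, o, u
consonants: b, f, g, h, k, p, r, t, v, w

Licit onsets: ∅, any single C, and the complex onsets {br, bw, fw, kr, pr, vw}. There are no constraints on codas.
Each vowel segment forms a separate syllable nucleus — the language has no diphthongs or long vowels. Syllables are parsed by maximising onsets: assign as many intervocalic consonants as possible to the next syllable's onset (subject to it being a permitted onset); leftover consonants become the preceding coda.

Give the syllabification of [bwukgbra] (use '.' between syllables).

bwukg.bra

Vowels present: u, a; each is a nucleus, giving 2 syllables.
/u…a/ gap (V1→V2): cluster /kgbr/ — the longest permitted-onset suffix is /br/; onset = /br/, preceding coda = /kg/.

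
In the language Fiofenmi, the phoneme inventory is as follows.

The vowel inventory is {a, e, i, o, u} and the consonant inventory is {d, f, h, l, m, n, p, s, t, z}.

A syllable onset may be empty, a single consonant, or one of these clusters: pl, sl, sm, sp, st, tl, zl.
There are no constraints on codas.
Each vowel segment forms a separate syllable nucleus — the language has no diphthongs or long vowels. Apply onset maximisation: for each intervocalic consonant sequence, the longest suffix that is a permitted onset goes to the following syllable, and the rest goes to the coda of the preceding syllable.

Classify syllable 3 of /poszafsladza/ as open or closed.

Nuclei (vowels): o, a, a, a → 4 syllables.
Between /o/ (V1) and /a/ (V2): /sz/; trying suffixes from longest down, /z/ is the first permitted one, so coda /s/ | onset /z/.
Between /a/ (V2) and /a/ (V3): cluster /fsl/ — the longest permitted-onset suffix is /sl/; onset = /sl/, preceding coda = /f/.
Between /a/ (V3) and /a/ (V4): cluster /dz/ — the longest permitted-onset suffix is /z/; onset = /z/, preceding coda = /d/.
Result: pos.zaf.slad.za.
Syllable 3 is /slad/ with coda /d/, so it is closed.

closed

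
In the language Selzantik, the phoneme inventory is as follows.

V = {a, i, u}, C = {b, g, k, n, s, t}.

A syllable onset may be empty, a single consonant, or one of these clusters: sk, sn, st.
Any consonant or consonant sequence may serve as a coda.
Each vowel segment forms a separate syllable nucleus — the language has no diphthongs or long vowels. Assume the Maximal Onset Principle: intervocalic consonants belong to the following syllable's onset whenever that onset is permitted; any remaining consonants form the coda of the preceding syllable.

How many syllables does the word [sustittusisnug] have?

Vowels present: u, i, u, i, u; each is a nucleus, giving 5 syllables.

5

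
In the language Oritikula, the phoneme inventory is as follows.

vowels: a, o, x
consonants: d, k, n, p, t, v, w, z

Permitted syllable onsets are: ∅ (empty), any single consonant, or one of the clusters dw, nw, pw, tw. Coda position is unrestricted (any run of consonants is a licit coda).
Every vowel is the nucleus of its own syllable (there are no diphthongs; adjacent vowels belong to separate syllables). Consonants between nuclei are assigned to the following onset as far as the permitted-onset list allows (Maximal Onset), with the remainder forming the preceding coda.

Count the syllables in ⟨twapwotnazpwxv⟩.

Vowels present: a, o, a, x; each is a nucleus, giving 4 syllables.

4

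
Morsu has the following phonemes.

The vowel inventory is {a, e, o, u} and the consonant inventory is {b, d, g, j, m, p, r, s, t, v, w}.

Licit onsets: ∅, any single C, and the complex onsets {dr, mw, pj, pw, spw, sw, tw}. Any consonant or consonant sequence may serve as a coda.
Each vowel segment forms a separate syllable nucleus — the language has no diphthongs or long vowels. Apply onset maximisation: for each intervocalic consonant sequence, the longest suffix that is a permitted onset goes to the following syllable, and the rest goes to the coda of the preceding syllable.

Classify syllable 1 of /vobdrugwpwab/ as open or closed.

The vowels are o, u, a — 3 nuclei, so 3 syllables.
/o…u/ gap (V1→V2): /bdr/ — longest licit onset from the right is /dr/, leaving /b/ as coda.
/u…a/ gap (V2→V3): /gwpw/ splits as /gw/ + /pw/ (/pw/ is the longest suffix that is a licit onset).
So the parse is vob.drugw.pwab.
Syllable 1 is /vob/ with coda /b/, so it is closed.

closed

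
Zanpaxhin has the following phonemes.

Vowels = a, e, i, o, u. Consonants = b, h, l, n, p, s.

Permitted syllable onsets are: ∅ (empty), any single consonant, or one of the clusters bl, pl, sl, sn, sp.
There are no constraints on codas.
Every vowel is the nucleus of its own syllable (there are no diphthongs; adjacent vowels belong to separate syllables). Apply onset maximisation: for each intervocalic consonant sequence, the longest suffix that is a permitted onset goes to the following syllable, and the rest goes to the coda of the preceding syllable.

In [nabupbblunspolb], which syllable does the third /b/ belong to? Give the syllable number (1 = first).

3

Nuclei (vowels): a, u, u, o → 4 syllables.
/a…u/ gap (V1→V2): just /b/ — single C goes to the following onset.
/u…u/ gap (V2→V3): /pbbl/ — longest licit onset from the right is /bl/, leaving /pb/ as coda.
/u…o/ gap (V3→V4): /nsp/ splits as /n/ + /sp/ (/sp/ is the longest suffix that is a licit onset).
Putting it together: na.bupb.blun.spolb.
The third /b/ is in the onset of syllable 3 (/blun/).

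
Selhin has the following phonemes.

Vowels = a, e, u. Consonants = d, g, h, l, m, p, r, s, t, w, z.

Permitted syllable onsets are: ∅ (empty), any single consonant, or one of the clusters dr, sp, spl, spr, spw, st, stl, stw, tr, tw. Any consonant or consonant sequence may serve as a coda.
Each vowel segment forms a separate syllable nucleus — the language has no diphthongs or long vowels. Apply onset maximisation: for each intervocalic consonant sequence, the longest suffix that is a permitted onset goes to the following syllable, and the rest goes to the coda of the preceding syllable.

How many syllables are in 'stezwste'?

2

Nuclei (vowels): e, e → 2 syllables.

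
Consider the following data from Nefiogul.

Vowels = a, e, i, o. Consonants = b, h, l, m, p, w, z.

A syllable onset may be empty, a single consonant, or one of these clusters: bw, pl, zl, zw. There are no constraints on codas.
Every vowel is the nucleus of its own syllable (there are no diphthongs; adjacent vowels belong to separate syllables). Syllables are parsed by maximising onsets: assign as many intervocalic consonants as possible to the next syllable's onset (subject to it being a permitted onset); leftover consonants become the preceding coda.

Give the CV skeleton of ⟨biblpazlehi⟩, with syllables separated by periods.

CVCC.CV.CCV.CV

Nuclei (vowels): i, a, e, i → 4 syllables.
σ1/σ2 boundary: /blp/ splits as /bl/ + /p/ (/p/ is the longest suffix that is a licit onset).
σ2/σ3 boundary: /zl/ — entire cluster is a permitted onset → onset /zl/, coda ∅.
σ3/σ4 boundary: just /h/ — single C goes to the following onset.
So the parse is bibl.pa.zle.hi.
Mapping each syllable to C/V: /bibl/ → CVCC, /pa/ → CV, /zle/ → CCV, /hi/ → CV.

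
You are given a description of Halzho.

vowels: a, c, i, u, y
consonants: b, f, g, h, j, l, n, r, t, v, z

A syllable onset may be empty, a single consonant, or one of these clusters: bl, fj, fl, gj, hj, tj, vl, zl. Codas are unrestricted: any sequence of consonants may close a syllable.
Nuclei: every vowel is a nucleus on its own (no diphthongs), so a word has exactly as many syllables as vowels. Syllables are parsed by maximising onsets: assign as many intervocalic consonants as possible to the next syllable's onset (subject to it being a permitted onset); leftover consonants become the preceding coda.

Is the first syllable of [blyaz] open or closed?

open

The vowels are y, a — 2 nuclei, so 2 syllables.
σ1/σ2 boundary: nothing intervenes; syllable break is V.V.
Syllabification: bly.az.
Syllable 1 is /bly/; it ends in its nucleus with no coda, so it is open.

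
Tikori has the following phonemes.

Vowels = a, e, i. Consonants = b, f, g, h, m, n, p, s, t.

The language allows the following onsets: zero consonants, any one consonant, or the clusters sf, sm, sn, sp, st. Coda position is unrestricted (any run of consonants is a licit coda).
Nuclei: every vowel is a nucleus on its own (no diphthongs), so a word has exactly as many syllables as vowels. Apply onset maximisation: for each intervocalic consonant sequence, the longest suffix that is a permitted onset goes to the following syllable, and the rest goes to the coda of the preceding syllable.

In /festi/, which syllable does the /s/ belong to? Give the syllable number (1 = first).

Nuclei (vowels): e, i → 2 syllables.
Between /e/ (V1) and /i/ (V2): /st/ is a licit onset in full, so it all attaches to the next syllable.
Syllabification: fe.sti.
The /s/ is in the onset of syllable 2 (/sti/).

2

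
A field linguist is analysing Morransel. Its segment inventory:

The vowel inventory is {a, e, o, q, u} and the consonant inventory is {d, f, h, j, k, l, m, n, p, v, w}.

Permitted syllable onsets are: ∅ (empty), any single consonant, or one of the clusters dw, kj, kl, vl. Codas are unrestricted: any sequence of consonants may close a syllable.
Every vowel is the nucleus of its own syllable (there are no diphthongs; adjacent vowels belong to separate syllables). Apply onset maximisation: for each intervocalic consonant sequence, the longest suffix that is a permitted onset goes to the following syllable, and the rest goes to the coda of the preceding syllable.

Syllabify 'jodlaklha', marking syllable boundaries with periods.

Vowels present: o, a, a; each is a nucleus, giving 3 syllables.
/o…a/ gap (V1→V2): /dl/ — longest licit onset from the right is /l/, leaving /d/ as coda.
/a…a/ gap (V2→V3): /klh/; trying suffixes from longest down, /h/ is the first permitted one, so coda /kl/ | onset /h/.

jod.lakl.ha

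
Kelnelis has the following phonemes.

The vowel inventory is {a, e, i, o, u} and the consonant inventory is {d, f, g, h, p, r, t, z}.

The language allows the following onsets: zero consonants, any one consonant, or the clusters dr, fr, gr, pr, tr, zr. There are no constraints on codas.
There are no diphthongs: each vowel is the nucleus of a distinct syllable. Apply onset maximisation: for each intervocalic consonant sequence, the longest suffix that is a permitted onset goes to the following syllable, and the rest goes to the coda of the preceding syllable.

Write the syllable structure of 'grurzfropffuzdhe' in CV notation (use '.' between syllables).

Nuclei (vowels): u, o, u, e → 4 syllables.
/u…o/ gap (V1→V2): /rzfr/; trying suffixes from longest down, /fr/ is the first permitted one, so coda /rz/ | onset /fr/.
/o…u/ gap (V2→V3): /pff/ splits as /pf/ + /f/ (/f/ is the longest suffix that is a licit onset).
/u…e/ gap (V3→V4): /zdh/ splits as /zd/ + /h/ (/h/ is the longest suffix that is a licit onset).
Syllabification: grurz.fropf.fuzd.he.
Mapping each syllable to C/V: /grurz/ → CCVCC, /fropf/ → CCVCC, /fuzd/ → CVCC, /he/ → CV.

CCVCC.CCVCC.CVCC.CV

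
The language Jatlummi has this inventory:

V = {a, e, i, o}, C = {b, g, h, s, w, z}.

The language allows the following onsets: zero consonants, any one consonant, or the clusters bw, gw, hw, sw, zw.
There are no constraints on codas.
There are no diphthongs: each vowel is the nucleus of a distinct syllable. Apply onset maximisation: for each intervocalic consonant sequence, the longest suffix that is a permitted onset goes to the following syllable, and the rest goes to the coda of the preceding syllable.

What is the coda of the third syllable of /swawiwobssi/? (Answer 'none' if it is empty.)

bs

Nuclei (vowels): a, i, o, i → 4 syllables.
σ1/σ2 boundary: /w/ is a single consonant, so it becomes the next onset.
σ2/σ3 boundary: /w/ → onset of the next syllable (single consonants are always licit onsets).
σ3/σ4 boundary: cluster /bss/ — the longest permitted-onset suffix is /s/; onset = /s/, preceding coda = /bs/.
Putting it together: swa.wi.wobs.si.
Syllable 3 is /wobs/: onset /w/, nucleus /o/, coda /bs/.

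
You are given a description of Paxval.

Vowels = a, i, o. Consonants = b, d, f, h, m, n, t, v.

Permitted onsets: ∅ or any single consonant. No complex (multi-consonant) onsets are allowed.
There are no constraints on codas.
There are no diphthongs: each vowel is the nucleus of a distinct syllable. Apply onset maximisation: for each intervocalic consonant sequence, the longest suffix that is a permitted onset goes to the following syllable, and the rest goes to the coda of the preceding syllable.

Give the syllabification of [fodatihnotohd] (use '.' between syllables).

Vowels present: o, a, i, o, o; each is a nucleus, giving 5 syllables.
V1 /o/ – V2 /a/: /d/ is a single consonant, so it becomes the next onset.
V2 /a/ – V3 /i/: /t/ is a single consonant, so it becomes the next onset.
V3 /i/ – V4 /o/: cluster /hn/ — the longest permitted-onset suffix is /n/; onset = /n/, preceding coda = /h/.
V4 /o/ – V5 /o/: /t/ is a single consonant, so it becomes the next onset.

fo.da.tih.no.tohd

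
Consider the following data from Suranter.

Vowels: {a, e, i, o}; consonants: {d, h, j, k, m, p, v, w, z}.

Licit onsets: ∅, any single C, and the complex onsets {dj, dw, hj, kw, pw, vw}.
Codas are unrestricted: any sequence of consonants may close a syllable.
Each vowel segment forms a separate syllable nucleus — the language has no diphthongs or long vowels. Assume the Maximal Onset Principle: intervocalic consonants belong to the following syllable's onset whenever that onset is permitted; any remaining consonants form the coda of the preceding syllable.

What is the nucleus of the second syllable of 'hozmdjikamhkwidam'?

Nuclei (vowels): o, i, a, i, a → 5 syllables.
The second nucleus (vowel 2 from the left) is /i/.

i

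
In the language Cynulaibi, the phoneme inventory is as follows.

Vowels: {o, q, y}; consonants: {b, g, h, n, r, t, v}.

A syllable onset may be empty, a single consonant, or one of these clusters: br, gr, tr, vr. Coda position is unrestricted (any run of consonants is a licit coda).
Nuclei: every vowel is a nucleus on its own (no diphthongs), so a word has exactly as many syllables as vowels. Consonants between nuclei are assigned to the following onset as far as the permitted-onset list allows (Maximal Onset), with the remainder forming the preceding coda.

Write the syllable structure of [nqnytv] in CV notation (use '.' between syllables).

CV.CVCC

Nuclei (vowels): q, y → 2 syllables.
/q…y/ gap (V1→V2): /n/ → onset of the next syllable (single consonants are always licit onsets).
Putting it together: nq.nytv.
Mapping each syllable to C/V: /nq/ → CV, /nytv/ → CVCC.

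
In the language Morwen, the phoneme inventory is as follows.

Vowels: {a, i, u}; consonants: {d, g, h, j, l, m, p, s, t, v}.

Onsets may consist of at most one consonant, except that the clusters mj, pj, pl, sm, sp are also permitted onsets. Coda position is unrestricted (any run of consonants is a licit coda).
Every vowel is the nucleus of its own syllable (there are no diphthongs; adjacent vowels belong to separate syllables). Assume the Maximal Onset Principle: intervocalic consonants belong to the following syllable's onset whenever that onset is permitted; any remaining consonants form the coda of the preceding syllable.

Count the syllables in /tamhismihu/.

4

Vowels present: a, i, i, u; each is a nucleus, giving 4 syllables.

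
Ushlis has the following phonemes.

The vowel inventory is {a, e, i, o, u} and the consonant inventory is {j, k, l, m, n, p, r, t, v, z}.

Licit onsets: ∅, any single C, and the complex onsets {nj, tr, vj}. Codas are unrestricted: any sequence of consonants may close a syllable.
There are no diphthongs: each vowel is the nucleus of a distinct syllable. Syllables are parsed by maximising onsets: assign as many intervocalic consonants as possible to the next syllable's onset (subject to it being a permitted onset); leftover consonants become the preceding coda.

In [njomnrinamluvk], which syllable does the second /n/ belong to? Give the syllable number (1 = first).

The vowels are o, i, a, u — 4 nuclei, so 4 syllables.
V1 /o/ – V2 /i/: /mnr/ splits as /mn/ + /r/ (/r/ is the longest suffix that is a licit onset).
V2 /i/ – V3 /a/: /n/ → onset of the next syllable (single consonants are always licit onsets).
V3 /a/ – V4 /u/: /ml/ splits as /m/ + /l/ (/l/ is the longest suffix that is a licit onset).
Putting it together: njomn.ri.nam.luvk.
The second /n/ is in the coda of syllable 1 (/njomn/).

1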